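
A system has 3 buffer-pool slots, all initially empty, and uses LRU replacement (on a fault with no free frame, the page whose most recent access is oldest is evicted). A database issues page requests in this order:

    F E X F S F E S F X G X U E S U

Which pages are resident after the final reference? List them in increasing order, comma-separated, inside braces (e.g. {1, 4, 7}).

{E, S, U}

F: miss, frames (F)
E: miss, frames (F E)
X: miss, frames (F E X)
F: hit
S: miss, evict E, frames (X F S)
F: hit
E: miss, evict X, frames (S F E)
S: hit
F: hit
X: miss, evict E, frames (S F X)
G: miss, evict S, frames (F X G)
X: hit
U: miss, evict F, frames (G X U)
E: miss, evict G, frames (X U E)
S: miss, evict X, frames (U E S)
U: hit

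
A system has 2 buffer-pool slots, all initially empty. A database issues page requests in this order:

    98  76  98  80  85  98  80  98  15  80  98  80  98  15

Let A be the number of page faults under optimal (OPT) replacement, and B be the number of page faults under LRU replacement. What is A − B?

Under OPT: F F . F F . F . F . F . . F → 8 faults.
Under LRU: F F . F F F F . F F F . . F → 10 faults.
A − B = 8 − 10 = -2.

-2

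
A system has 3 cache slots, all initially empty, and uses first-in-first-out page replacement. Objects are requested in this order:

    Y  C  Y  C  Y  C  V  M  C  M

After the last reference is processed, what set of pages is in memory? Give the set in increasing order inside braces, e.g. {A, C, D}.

{C, M, V}

Y -> fault, frames [Y]
C -> fault, frames [Y, C]
Y -> hit
C -> hit
Y -> hit
C -> hit
V -> fault, frames [Y, C, V]
M -> fault, evict Y, frames [C, V, M]
C -> hit
M -> hit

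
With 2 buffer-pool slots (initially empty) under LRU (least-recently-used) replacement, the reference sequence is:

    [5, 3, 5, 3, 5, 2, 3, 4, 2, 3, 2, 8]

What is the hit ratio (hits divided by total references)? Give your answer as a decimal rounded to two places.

0.33

5: fault, frames [5]
3: fault, frames [5, 3]
5: hit
3: hit
5: hit
2: fault, evict 3, frames [5, 2]
3: fault, evict 5, frames [2, 3]
4: fault, evict 2, frames [3, 4]
2: fault, evict 3, frames [4, 2]
3: fault, evict 4, frames [2, 3]
2: hit
8: fault, evict 3, frames [2, 8]
Hits: 4 of 12 references → 4/12 = 0.3333.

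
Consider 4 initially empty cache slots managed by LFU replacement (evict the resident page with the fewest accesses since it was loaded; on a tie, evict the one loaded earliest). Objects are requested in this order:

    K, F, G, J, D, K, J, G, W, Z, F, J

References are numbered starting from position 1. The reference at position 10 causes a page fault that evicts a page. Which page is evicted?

K

pos 1: K → miss, frames {K}
pos 2: F → miss, frames {K,F}
pos 3: G → miss, frames {K,F,G}
pos 4: J → miss, frames {K,F,G,J}
pos 5: D → miss, evict K, frames {F,G,J,D}
pos 6: K → miss, evict F, frames {G,J,D,K}
pos 7: J → hit
pos 8: G → hit
pos 9: W → miss, evict D, frames {G,J,K,W}
pos 10: Z → miss, evict K, frames {G,J,W,Z}
At position 10, page K is evicted.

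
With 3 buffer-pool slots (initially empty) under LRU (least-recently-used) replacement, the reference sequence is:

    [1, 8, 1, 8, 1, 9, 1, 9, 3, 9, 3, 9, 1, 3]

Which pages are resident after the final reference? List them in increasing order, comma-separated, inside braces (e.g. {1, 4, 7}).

1 → fault, frames [1]
8 → fault, frames [1, 8]
1 → hit
8 → hit
1 → hit
9 → fault, frames [8, 1, 9]
1 → hit
9 → hit
3 → fault, evict 8, frames [1, 9, 3]
9 → hit
3 → hit
9 → hit
1 → hit
3 → hit

{1, 3, 9}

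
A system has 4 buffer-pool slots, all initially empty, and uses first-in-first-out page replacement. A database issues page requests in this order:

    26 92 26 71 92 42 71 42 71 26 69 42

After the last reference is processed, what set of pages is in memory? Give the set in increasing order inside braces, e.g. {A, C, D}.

{42, 69, 71, 92}

26 -> fault, frames {26}
92 -> fault, frames {26,92}
26 -> hit
71 -> fault, frames {26,92,71}
92 -> hit
42 -> fault, frames {26,92,71,42}
71 -> hit
42 -> hit
71 -> hit
26 -> hit
69 -> fault, evict 26, frames {92,71,42,69}
42 -> hit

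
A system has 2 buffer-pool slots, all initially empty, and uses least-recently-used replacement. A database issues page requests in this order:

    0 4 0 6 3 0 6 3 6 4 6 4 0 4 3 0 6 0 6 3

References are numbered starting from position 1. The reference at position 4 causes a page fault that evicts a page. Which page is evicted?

4

pos 1: 0: miss, frames {0}
pos 2: 4: miss, frames {0,4}
pos 3: 0: hit
pos 4: 6: miss, evict 4, frames {0,6}
At position 4, page 4 is evicted.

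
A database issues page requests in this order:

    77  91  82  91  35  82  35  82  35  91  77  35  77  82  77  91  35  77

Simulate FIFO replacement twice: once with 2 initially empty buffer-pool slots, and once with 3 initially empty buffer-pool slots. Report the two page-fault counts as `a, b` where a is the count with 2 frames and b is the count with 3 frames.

12, 6

2 frames: F F F . F . . . . F F F . F F F F F → 12 faults.
3 frames: F F F . F . . . . . F . . . . F . . → 6 faults.
6 < 12: adding a frame reduced faults, as is typical.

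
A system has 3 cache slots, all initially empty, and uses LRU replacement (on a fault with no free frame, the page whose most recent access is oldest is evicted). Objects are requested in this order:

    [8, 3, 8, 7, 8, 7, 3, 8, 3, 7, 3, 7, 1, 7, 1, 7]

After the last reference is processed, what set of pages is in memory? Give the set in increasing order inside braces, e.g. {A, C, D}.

8 → fault, frames {8}
3 → fault, frames {8,3}
8 → hit
7 → fault, frames {3,8,7}
8 → hit
7 → hit
3 → hit
8 → hit
3 → hit
7 → hit
3 → hit
7 → hit
1 → fault, evict 8, frames {3,7,1}
7 → hit
1 → hit
7 → hit

{1, 3, 7}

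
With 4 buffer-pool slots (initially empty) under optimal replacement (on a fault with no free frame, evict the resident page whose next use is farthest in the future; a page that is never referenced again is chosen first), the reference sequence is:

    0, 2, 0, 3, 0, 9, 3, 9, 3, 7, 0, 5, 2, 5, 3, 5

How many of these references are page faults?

0 → fault, frames {0}
2 → fault, frames {0,2}
0 → hit
3 → fault, frames {0,2,3}
0 → hit
9 → fault, frames {0,2,3,9}
3 → hit
9 → hit
3 → hit
7 → fault, evict 9, frames {0,2,3,7}
0 → hit
5 → fault, evict 7, frames {0,2,3,5}
2 → hit
5 → hit
3 → hit
5 → hit
Page faults: 6.

6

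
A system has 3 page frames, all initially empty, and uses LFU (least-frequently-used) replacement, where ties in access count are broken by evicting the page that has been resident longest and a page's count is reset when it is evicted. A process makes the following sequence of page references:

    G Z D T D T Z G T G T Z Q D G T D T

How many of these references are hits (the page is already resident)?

10

G → fault, frames [G]
Z → fault, frames [G, Z]
D → fault, frames [G, Z, D]
T → fault, evict G, frames [Z, D, T]
D → hit
T → hit
Z → hit
G → fault, evict Z, frames [D, T, G]
T → hit
G → hit
T → hit
Z → fault, evict D, frames [T, G, Z]
Q → fault, evict Z, frames [T, G, Q]
D → fault, evict Q, frames [T, G, D]
G → hit
T → hit
D → hit
T → hit
Hits: 10.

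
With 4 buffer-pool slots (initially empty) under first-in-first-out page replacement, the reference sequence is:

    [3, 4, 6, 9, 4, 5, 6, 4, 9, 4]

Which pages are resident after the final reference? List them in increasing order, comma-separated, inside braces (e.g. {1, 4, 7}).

3 -> miss, frames {3}
4 -> miss, frames {3,4}
6 -> miss, frames {3,4,6}
9 -> miss, frames {3,4,6,9}
4 -> hit
5 -> miss, evict 3, frames {4,6,9,5}
6 -> hit
4 -> hit
9 -> hit
4 -> hit

{4, 5, 6, 9}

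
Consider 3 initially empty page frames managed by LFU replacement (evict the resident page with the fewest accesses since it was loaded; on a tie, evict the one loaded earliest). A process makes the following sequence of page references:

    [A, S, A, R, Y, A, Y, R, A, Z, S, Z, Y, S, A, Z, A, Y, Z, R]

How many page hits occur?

A: fault, frames (A)
S: fault, frames (A S)
A: hit
R: fault, frames (A S R)
Y: fault, evict S, frames (A R Y)
A: hit
Y: hit
R: hit
A: hit
Z: fault, evict R, frames (A Y Z)
S: fault, evict Z, frames (A Y S)
Z: fault, evict S, frames (A Y Z)
Y: hit
S: fault, evict Z, frames (A Y S)
A: hit
Z: fault, evict S, frames (A Y Z)
A: hit
Y: hit
Z: hit
R: fault, evict Z, frames (A Y R)
Hits: 10.

10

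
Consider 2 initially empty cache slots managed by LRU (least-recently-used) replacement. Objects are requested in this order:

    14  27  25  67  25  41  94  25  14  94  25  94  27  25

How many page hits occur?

14: fault, frames (14)
27: fault, frames (14 27)
25: fault, evict 14, frames (27 25)
67: fault, evict 27, frames (25 67)
25: hit
41: fault, evict 67, frames (25 41)
94: fault, evict 25, frames (41 94)
25: fault, evict 41, frames (94 25)
14: fault, evict 94, frames (25 14)
94: fault, evict 25, frames (14 94)
25: fault, evict 14, frames (94 25)
94: hit
27: fault, evict 25, frames (94 27)
25: fault, evict 94, frames (27 25)
Hits: 2.

2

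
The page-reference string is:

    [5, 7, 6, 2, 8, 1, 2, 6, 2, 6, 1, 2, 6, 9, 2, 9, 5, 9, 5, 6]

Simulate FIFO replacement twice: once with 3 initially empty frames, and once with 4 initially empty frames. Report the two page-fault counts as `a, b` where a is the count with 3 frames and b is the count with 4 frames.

3 frames: F F F F F F . F F . . . . F . . F . . F → 11 faults.
4 frames: F F F F F F . . . . . . . F . . F . . F → 9 faults.
9 < 11: adding a frame reduced faults, as is typical.

11, 9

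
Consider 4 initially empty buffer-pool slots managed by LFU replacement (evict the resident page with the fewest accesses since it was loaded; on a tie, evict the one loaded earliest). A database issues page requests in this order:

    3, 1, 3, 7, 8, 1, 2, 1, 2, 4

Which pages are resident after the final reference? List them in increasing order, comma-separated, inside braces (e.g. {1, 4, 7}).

{1, 2, 3, 4}

3: miss, frames (3)
1: miss, frames (3 1)
3: hit
7: miss, frames (3 1 7)
8: miss, frames (3 1 7 8)
1: hit
2: miss, evict 7, frames (3 1 8 2)
1: hit
2: hit
4: miss, evict 8, frames (3 1 2 4)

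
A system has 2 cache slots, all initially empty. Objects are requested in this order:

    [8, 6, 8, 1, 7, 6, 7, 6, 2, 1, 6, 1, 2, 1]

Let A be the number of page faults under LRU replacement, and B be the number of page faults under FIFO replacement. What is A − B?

Under LRU: F F . F F F . . F F F . F . → 9 faults.
Under FIFO: F F . F F F . . F F F . F F → 10 faults.
A − B = 9 − 10 = -1.

-1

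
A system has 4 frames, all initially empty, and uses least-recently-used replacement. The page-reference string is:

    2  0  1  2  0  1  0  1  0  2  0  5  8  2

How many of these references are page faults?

5

2 -> fault, frames [2]
0 -> fault, frames [2, 0]
1 -> fault, frames [2, 0, 1]
2 -> hit
0 -> hit
1 -> hit
0 -> hit
1 -> hit
0 -> hit
2 -> hit
0 -> hit
5 -> fault, frames [1, 2, 0, 5]
8 -> fault, evict 1, frames [2, 0, 5, 8]
2 -> hit
Page faults: 5.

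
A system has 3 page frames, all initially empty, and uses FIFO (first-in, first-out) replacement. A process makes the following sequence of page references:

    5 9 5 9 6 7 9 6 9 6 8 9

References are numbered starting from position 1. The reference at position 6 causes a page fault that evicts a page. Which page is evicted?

pos 1: 5 -> miss, frames [5]
pos 2: 9 -> miss, frames [5, 9]
pos 3: 5 -> hit
pos 4: 9 -> hit
pos 5: 6 -> miss, frames [5, 9, 6]
pos 6: 7 -> miss, evict 5, frames [9, 6, 7]
At position 6, page 5 is evicted.

5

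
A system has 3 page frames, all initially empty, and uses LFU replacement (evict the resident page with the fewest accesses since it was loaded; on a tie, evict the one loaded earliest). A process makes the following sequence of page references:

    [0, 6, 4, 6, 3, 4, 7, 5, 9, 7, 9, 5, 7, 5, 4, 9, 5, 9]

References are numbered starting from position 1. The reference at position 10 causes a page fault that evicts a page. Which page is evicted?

9

pos 1: 0 -> miss, frames [0]
pos 2: 6 -> miss, frames [0, 6]
pos 3: 4 -> miss, frames [0, 6, 4]
pos 4: 6 -> hit
pos 5: 3 -> miss, evict 0, frames [6, 4, 3]
pos 6: 4 -> hit
pos 7: 7 -> miss, evict 3, frames [6, 4, 7]
pos 8: 5 -> miss, evict 7, frames [6, 4, 5]
pos 9: 9 -> miss, evict 5, frames [6, 4, 9]
pos 10: 7 -> miss, evict 9, frames [6, 4, 7]
At position 10, page 9 is evicted.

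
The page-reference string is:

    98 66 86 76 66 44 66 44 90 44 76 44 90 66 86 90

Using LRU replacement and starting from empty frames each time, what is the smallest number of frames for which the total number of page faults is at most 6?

f=1: 16 faults
f=2: 12 faults
f=3: 9 faults
f=4: 7 faults
f=5: 6 faults
f=6: 6 faults
Smallest f with faults ≤ 6 is 5.

5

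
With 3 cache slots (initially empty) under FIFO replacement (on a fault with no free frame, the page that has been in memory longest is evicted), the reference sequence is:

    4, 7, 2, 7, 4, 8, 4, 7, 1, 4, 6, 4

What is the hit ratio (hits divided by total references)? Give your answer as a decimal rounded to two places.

0.25

4 -> miss, frames (4)
7 -> miss, frames (4 7)
2 -> miss, frames (4 7 2)
7 -> hit
4 -> hit
8 -> miss, evict 4, frames (7 2 8)
4 -> miss, evict 7, frames (2 8 4)
7 -> miss, evict 2, frames (8 4 7)
1 -> miss, evict 8, frames (4 7 1)
4 -> hit
6 -> miss, evict 4, frames (7 1 6)
4 -> miss, evict 7, frames (1 6 4)
Hits: 3 of 12 references → 3/12 = 0.2500.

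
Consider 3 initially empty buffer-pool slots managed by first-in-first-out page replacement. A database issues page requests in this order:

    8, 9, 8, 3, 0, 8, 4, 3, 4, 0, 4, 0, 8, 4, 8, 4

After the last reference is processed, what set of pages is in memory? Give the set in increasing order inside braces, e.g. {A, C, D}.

8 -> fault, frames {8}
9 -> fault, frames {8,9}
8 -> hit
3 -> fault, frames {8,9,3}
0 -> fault, evict 8, frames {9,3,0}
8 -> fault, evict 9, frames {3,0,8}
4 -> fault, evict 3, frames {0,8,4}
3 -> fault, evict 0, frames {8,4,3}
4 -> hit
0 -> fault, evict 8, frames {4,3,0}
4 -> hit
0 -> hit
8 -> fault, evict 4, frames {3,0,8}
4 -> fault, evict 3, frames {0,8,4}
8 -> hit
4 -> hit

{0, 4, 8}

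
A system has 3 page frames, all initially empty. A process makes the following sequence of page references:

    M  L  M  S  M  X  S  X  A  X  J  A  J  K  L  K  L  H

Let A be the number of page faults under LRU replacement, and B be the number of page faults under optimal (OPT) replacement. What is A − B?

Under LRU: F F . F . F . . F . F . . F F . . F → 9 faults.
Under OPT: F F . F . F . . F . F . . F . . . F → 8 faults.
A − B = 9 − 8 = 1.

1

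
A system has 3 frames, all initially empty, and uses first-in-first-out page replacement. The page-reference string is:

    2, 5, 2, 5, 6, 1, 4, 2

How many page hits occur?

2 -> fault, frames {2}
5 -> fault, frames {2,5}
2 -> hit
5 -> hit
6 -> fault, frames {2,5,6}
1 -> fault, evict 2, frames {5,6,1}
4 -> fault, evict 5, frames {6,1,4}
2 -> fault, evict 6, frames {1,4,2}
Hits: 2.

2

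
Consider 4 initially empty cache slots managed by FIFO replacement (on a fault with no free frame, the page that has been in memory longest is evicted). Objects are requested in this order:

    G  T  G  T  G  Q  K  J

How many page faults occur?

5

G -> miss, frames {G}
T -> miss, frames {G,T}
G -> hit
T -> hit
G -> hit
Q -> miss, frames {G,T,Q}
K -> miss, frames {G,T,Q,K}
J -> miss, evict G, frames {T,Q,K,J}
Page faults: 5.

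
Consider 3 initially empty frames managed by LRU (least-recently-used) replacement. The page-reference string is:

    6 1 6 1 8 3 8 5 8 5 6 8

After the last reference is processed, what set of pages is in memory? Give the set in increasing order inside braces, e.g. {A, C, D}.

6 -> fault, frames {6}
1 -> fault, frames {6,1}
6 -> hit
1 -> hit
8 -> fault, frames {6,1,8}
3 -> fault, evict 6, frames {1,8,3}
8 -> hit
5 -> fault, evict 1, frames {3,8,5}
8 -> hit
5 -> hit
6 -> fault, evict 3, frames {8,5,6}
8 -> hit

{5, 6, 8}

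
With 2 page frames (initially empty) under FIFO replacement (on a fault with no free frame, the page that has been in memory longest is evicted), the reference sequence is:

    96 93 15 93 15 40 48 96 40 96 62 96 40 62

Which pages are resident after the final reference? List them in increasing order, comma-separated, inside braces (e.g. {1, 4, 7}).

96 → miss, frames (96)
93 → miss, frames (96 93)
15 → miss, evict 96, frames (93 15)
93 → hit
15 → hit
40 → miss, evict 93, frames (15 40)
48 → miss, evict 15, frames (40 48)
96 → miss, evict 40, frames (48 96)
40 → miss, evict 48, frames (96 40)
96 → hit
62 → miss, evict 96, frames (40 62)
96 → miss, evict 40, frames (62 96)
40 → miss, evict 62, frames (96 40)
62 → miss, evict 96, frames (40 62)

{40, 62}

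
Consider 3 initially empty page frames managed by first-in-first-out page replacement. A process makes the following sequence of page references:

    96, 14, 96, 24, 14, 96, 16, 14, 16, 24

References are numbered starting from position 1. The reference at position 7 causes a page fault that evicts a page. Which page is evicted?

96

pos 1: 96: fault, frames {96}
pos 2: 14: fault, frames {96,14}
pos 3: 96: hit
pos 4: 24: fault, frames {96,14,24}
pos 5: 14: hit
pos 6: 96: hit
pos 7: 16: fault, evict 96, frames {14,24,16}
At position 7, page 96 is evicted.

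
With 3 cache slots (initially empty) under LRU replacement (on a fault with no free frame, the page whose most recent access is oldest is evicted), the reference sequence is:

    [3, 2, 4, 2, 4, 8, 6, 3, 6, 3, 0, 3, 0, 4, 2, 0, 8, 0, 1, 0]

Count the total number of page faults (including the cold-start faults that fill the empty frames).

3 → fault, frames (3)
2 → fault, frames (3 2)
4 → fault, frames (3 2 4)
2 → hit
4 → hit
8 → fault, evict 3, frames (2 4 8)
6 → fault, evict 2, frames (4 8 6)
3 → fault, evict 4, frames (8 6 3)
6 → hit
3 → hit
0 → fault, evict 8, frames (6 3 0)
3 → hit
0 → hit
4 → fault, evict 6, frames (3 0 4)
2 → fault, evict 3, frames (0 4 2)
0 → hit
8 → fault, evict 4, frames (2 0 8)
0 → hit
1 → fault, evict 2, frames (8 0 1)
0 → hit
Page faults: 11.

11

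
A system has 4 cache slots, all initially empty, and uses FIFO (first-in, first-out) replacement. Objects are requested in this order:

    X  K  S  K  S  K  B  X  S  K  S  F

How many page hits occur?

X: miss, frames {X}
K: miss, frames {X,K}
S: miss, frames {X,K,S}
K: hit
S: hit
K: hit
B: miss, frames {X,K,S,B}
X: hit
S: hit
K: hit
S: hit
F: miss, evict X, frames {K,S,B,F}
Hits: 7.

7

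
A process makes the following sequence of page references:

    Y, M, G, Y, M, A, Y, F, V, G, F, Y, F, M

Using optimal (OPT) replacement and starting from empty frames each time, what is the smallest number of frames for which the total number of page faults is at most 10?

f=1: 14 faults
f=2: 10 faults
f=3: 8 faults
f=4: 7 faults
f=5: 6 faults
f=6: 6 faults
Smallest f with faults ≤ 10 is 2.

2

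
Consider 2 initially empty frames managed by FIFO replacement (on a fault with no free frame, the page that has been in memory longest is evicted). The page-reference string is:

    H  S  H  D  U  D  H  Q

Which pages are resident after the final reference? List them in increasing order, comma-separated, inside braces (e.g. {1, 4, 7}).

{H, Q}

H → fault, frames [H]
S → fault, frames [H, S]
H → hit
D → fault, evict H, frames [S, D]
U → fault, evict S, frames [D, U]
D → hit
H → fault, evict D, frames [U, H]
Q → fault, evict U, frames [H, Q]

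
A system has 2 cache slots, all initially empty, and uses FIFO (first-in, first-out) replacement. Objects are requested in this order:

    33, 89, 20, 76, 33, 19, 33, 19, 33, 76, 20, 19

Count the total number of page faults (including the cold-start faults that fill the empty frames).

9

33 → fault, frames [33]
89 → fault, frames [33, 89]
20 → fault, evict 33, frames [89, 20]
76 → fault, evict 89, frames [20, 76]
33 → fault, evict 20, frames [76, 33]
19 → fault, evict 76, frames [33, 19]
33 → hit
19 → hit
33 → hit
76 → fault, evict 33, frames [19, 76]
20 → fault, evict 19, frames [76, 20]
19 → fault, evict 76, frames [20, 19]
Page faults: 9.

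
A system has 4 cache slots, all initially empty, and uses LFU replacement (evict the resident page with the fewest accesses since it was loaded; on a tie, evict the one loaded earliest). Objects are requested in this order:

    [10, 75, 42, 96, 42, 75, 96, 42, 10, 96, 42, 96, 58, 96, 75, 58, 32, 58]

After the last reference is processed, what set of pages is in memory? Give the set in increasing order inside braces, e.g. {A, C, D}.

10 -> fault, frames [10]
75 -> fault, frames [10, 75]
42 -> fault, frames [10, 75, 42]
96 -> fault, frames [10, 75, 42, 96]
42 -> hit
75 -> hit
96 -> hit
42 -> hit
10 -> hit
96 -> hit
42 -> hit
96 -> hit
58 -> fault, evict 10, frames [75, 42, 96, 58]
96 -> hit
75 -> hit
58 -> hit
32 -> fault, evict 58, frames [75, 42, 96, 32]
58 -> fault, evict 32, frames [75, 42, 96, 58]

{42, 58, 75, 96}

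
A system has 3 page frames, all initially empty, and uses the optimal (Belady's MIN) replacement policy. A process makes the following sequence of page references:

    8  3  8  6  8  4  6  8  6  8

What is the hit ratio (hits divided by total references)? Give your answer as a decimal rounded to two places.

0.60

8 → miss, frames (8)
3 → miss, frames (8 3)
8 → hit
6 → miss, frames (8 3 6)
8 → hit
4 → miss, evict 3, frames (8 6 4)
6 → hit
8 → hit
6 → hit
8 → hit
Hits: 6 of 10 references → 6/10 = 0.6000.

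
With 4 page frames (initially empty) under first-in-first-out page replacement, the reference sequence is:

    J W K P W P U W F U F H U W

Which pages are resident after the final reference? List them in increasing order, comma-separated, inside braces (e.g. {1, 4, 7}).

J → fault, frames {J}
W → fault, frames {J,W}
K → fault, frames {J,W,K}
P → fault, frames {J,W,K,P}
W → hit
P → hit
U → fault, evict J, frames {W,K,P,U}
W → hit
F → fault, evict W, frames {K,P,U,F}
U → hit
F → hit
H → fault, evict K, frames {P,U,F,H}
U → hit
W → fault, evict P, frames {U,F,H,W}

{F, H, U, W}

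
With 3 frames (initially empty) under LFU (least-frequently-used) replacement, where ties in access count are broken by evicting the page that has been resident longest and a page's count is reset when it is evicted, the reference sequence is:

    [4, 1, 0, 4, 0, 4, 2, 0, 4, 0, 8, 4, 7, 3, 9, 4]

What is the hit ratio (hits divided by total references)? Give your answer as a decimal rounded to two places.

0.50

4: miss, frames {4}
1: miss, frames {4,1}
0: miss, frames {4,1,0}
4: hit
0: hit
4: hit
2: miss, evict 1, frames {4,0,2}
0: hit
4: hit
0: hit
8: miss, evict 2, frames {4,0,8}
4: hit
7: miss, evict 8, frames {4,0,7}
3: miss, evict 7, frames {4,0,3}
9: miss, evict 3, frames {4,0,9}
4: hit
Hits: 8 of 16 references → 8/16 = 0.5000.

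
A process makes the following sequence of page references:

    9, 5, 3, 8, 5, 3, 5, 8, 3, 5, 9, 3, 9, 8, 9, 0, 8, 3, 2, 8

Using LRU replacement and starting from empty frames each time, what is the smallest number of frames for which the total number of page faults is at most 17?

2

f=1: 20 faults
f=2: 17 faults
f=3: 9 faults
f=4: 6 faults
f=5: 6 faults
f=6: 6 faults
Smallest f with faults ≤ 17 is 2.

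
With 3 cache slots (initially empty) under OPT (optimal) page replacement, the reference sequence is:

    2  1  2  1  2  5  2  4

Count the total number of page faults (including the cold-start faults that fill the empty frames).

4

2 → miss, frames (2)
1 → miss, frames (2 1)
2 → hit
1 → hit
2 → hit
5 → miss, frames (2 1 5)
2 → hit
4 → miss, evict 5, frames (2 1 4)
Page faults: 4.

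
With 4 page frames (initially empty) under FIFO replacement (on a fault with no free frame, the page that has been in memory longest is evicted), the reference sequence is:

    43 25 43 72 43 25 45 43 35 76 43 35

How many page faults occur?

43 -> fault, frames [43]
25 -> fault, frames [43, 25]
43 -> hit
72 -> fault, frames [43, 25, 72]
43 -> hit
25 -> hit
45 -> fault, frames [43, 25, 72, 45]
43 -> hit
35 -> fault, evict 43, frames [25, 72, 45, 35]
76 -> fault, evict 25, frames [72, 45, 35, 76]
43 -> fault, evict 72, frames [45, 35, 76, 43]
35 -> hit
Page faults: 7.

7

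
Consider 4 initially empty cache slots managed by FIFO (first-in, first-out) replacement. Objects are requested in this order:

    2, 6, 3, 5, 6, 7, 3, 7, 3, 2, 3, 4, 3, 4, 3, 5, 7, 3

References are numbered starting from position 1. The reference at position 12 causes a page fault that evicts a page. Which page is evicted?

3

pos 1: 2 → miss, frames {2}
pos 2: 6 → miss, frames {2,6}
pos 3: 3 → miss, frames {2,6,3}
pos 4: 5 → miss, frames {2,6,3,5}
pos 5: 6 → hit
pos 6: 7 → miss, evict 2, frames {6,3,5,7}
pos 7: 3 → hit
pos 8: 7 → hit
pos 9: 3 → hit
pos 10: 2 → miss, evict 6, frames {3,5,7,2}
pos 11: 3 → hit
pos 12: 4 → miss, evict 3, frames {5,7,2,4}
At position 12, page 3 is evicted.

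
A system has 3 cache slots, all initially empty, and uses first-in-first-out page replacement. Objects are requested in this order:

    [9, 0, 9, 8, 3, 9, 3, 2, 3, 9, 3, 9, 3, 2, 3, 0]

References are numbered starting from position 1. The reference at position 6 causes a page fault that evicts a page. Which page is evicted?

pos 1: 9 -> fault, frames [9]
pos 2: 0 -> fault, frames [9, 0]
pos 3: 9 -> hit
pos 4: 8 -> fault, frames [9, 0, 8]
pos 5: 3 -> fault, evict 9, frames [0, 8, 3]
pos 6: 9 -> fault, evict 0, frames [8, 3, 9]
At position 6, page 0 is evicted.

0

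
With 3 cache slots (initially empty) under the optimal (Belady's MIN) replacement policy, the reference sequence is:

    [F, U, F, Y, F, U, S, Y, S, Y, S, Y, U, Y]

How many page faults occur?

F: miss, frames (F)
U: miss, frames (F U)
F: hit
Y: miss, frames (F U Y)
F: hit
U: hit
S: miss, evict F, frames (U Y S)
Y: hit
S: hit
Y: hit
S: hit
Y: hit
U: hit
Y: hit
Page faults: 4.

4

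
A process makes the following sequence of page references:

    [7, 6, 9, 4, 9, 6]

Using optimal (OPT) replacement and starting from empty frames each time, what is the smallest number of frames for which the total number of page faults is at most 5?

f=1: 6 faults
f=2: 5 faults
f=3: 4 faults
f=4: 4 faults
Smallest f with faults ≤ 5 is 2.

2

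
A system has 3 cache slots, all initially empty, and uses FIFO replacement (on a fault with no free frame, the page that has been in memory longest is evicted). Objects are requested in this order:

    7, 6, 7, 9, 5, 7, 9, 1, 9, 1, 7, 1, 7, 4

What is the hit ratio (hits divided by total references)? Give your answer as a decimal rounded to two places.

0.43

7: fault, frames (7)
6: fault, frames (7 6)
7: hit
9: fault, frames (7 6 9)
5: fault, evict 7, frames (6 9 5)
7: fault, evict 6, frames (9 5 7)
9: hit
1: fault, evict 9, frames (5 7 1)
9: fault, evict 5, frames (7 1 9)
1: hit
7: hit
1: hit
7: hit
4: fault, evict 7, frames (1 9 4)
Hits: 6 of 14 references → 6/14 = 0.4286.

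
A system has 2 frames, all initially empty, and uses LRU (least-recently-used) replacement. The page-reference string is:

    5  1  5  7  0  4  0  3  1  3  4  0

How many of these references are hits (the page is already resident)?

3

5: miss, frames (5)
1: miss, frames (5 1)
5: hit
7: miss, evict 1, frames (5 7)
0: miss, evict 5, frames (7 0)
4: miss, evict 7, frames (0 4)
0: hit
3: miss, evict 4, frames (0 3)
1: miss, evict 0, frames (3 1)
3: hit
4: miss, evict 1, frames (3 4)
0: miss, evict 3, frames (4 0)
Hits: 3.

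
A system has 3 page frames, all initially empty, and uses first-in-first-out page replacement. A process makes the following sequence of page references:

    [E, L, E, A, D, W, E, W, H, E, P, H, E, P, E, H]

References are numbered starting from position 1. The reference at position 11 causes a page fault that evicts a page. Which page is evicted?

W

pos 1: E → fault, frames (E)
pos 2: L → fault, frames (E L)
pos 3: E → hit
pos 4: A → fault, frames (E L A)
pos 5: D → fault, evict E, frames (L A D)
pos 6: W → fault, evict L, frames (A D W)
pos 7: E → fault, evict A, frames (D W E)
pos 8: W → hit
pos 9: H → fault, evict D, frames (W E H)
pos 10: E → hit
pos 11: P → fault, evict W, frames (E H P)
At position 11, page W is evicted.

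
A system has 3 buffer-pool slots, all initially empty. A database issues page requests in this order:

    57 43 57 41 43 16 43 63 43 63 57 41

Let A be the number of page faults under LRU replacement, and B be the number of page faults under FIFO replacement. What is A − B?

Under LRU: F F . F . F . F . . F F → 7 faults.
Under FIFO: F F . F . F . F F . F F → 8 faults.
A − B = 7 − 8 = -1.

-1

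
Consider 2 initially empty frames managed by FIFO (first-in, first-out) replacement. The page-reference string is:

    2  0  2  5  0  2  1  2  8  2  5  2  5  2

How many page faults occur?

8

2 → fault, frames (2)
0 → fault, frames (2 0)
2 → hit
5 → fault, evict 2, frames (0 5)
0 → hit
2 → fault, evict 0, frames (5 2)
1 → fault, evict 5, frames (2 1)
2 → hit
8 → fault, evict 2, frames (1 8)
2 → fault, evict 1, frames (8 2)
5 → fault, evict 8, frames (2 5)
2 → hit
5 → hit
2 → hit
Page faults: 8.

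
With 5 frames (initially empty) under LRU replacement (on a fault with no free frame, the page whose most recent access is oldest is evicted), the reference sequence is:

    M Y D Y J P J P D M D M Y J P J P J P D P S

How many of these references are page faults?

6

M → miss, frames {M}
Y → miss, frames {M,Y}
D → miss, frames {M,Y,D}
Y → hit
J → miss, frames {M,D,Y,J}
P → miss, frames {M,D,Y,J,P}
J → hit
P → hit
D → hit
M → hit
D → hit
M → hit
Y → hit
J → hit
P → hit
J → hit
P → hit
J → hit
P → hit
D → hit
P → hit
S → miss, evict M, frames {Y,J,D,P,S}
Page faults: 6.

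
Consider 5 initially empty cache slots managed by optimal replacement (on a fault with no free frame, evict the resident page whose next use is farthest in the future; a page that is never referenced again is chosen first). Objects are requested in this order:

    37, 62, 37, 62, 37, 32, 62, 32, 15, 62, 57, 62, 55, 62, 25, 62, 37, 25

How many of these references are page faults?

7

37 -> miss, frames [37]
62 -> miss, frames [37, 62]
37 -> hit
62 -> hit
37 -> hit
32 -> miss, frames [37, 62, 32]
62 -> hit
32 -> hit
15 -> miss, frames [37, 62, 32, 15]
62 -> hit
57 -> miss, frames [37, 62, 32, 15, 57]
62 -> hit
55 -> miss, evict 57, frames [37, 62, 32, 15, 55]
62 -> hit
25 -> miss, evict 55, frames [37, 62, 32, 15, 25]
62 -> hit
37 -> hit
25 -> hit
Page faults: 7.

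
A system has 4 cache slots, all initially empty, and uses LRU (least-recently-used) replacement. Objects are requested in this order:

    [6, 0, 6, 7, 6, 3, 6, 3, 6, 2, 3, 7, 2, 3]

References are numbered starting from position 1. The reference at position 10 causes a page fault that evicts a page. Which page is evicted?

pos 1: 6 -> fault, frames (6)
pos 2: 0 -> fault, frames (6 0)
pos 3: 6 -> hit
pos 4: 7 -> fault, frames (0 6 7)
pos 5: 6 -> hit
pos 6: 3 -> fault, frames (0 7 6 3)
pos 7: 6 -> hit
pos 8: 3 -> hit
pos 9: 6 -> hit
pos 10: 2 -> fault, evict 0, frames (7 3 6 2)
At position 10, page 0 is evicted.

0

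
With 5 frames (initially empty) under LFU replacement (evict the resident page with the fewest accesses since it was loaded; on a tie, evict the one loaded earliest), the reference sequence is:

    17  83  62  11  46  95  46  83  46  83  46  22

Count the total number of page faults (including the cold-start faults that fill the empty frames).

7

17 -> miss, frames {17}
83 -> miss, frames {17,83}
62 -> miss, frames {17,83,62}
11 -> miss, frames {17,83,62,11}
46 -> miss, frames {17,83,62,11,46}
95 -> miss, evict 17, frames {83,62,11,46,95}
46 -> hit
83 -> hit
46 -> hit
83 -> hit
46 -> hit
22 -> miss, evict 62, frames {83,11,46,95,22}
Page faults: 7.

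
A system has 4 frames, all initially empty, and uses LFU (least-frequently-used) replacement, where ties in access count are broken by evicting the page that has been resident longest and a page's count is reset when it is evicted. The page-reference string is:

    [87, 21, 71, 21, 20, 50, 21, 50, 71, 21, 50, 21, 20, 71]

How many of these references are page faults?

87 → miss, frames [87]
21 → miss, frames [87, 21]
71 → miss, frames [87, 21, 71]
21 → hit
20 → miss, frames [87, 21, 71, 20]
50 → miss, evict 87, frames [21, 71, 20, 50]
21 → hit
50 → hit
71 → hit
21 → hit
50 → hit
21 → hit
20 → hit
71 → hit
Page faults: 5.

5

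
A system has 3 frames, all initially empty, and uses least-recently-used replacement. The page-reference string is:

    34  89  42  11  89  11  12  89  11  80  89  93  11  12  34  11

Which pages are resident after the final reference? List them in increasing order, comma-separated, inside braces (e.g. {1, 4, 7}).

34 → fault, frames {34}
89 → fault, frames {34,89}
42 → fault, frames {34,89,42}
11 → fault, evict 34, frames {89,42,11}
89 → hit
11 → hit
12 → fault, evict 42, frames {89,11,12}
89 → hit
11 → hit
80 → fault, evict 12, frames {89,11,80}
89 → hit
93 → fault, evict 11, frames {80,89,93}
11 → fault, evict 80, frames {89,93,11}
12 → fault, evict 89, frames {93,11,12}
34 → fault, evict 93, frames {11,12,34}
11 → hit

{11, 12, 34}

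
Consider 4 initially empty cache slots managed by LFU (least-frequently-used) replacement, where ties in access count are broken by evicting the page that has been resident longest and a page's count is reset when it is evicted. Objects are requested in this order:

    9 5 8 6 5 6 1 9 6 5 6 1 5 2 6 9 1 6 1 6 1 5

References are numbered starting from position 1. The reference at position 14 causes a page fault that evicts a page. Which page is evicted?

pos 1: 9 -> miss, frames (9)
pos 2: 5 -> miss, frames (9 5)
pos 3: 8 -> miss, frames (9 5 8)
pos 4: 6 -> miss, frames (9 5 8 6)
pos 5: 5 -> hit
pos 6: 6 -> hit
pos 7: 1 -> miss, evict 9, frames (5 8 6 1)
pos 8: 9 -> miss, evict 8, frames (5 6 1 9)
pos 9: 6 -> hit
pos 10: 5 -> hit
pos 11: 6 -> hit
pos 12: 1 -> hit
pos 13: 5 -> hit
pos 14: 2 -> miss, evict 9, frames (5 6 1 2)
At position 14, page 9 is evicted.

9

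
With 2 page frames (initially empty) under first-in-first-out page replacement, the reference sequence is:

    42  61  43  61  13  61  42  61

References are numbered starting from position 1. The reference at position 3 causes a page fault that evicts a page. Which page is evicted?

42

pos 1: 42 -> fault, frames [42]
pos 2: 61 -> fault, frames [42, 61]
pos 3: 43 -> fault, evict 42, frames [61, 43]
At position 3, page 42 is evicted.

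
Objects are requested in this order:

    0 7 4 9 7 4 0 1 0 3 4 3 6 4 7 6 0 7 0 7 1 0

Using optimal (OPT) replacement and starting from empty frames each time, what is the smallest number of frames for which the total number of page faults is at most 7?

5

f=1: 22 faults
f=2: 13 faults
f=3: 10 faults
f=4: 8 faults
f=5: 7 faults
f=6: 7 faults
f=7: 7 faults
Smallest f with faults ≤ 7 is 5.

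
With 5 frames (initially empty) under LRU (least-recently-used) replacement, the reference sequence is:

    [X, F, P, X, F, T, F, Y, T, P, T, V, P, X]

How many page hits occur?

7

X → miss, frames [X]
F → miss, frames [X, F]
P → miss, frames [X, F, P]
X → hit
F → hit
T → miss, frames [P, X, F, T]
F → hit
Y → miss, frames [P, X, T, F, Y]
T → hit
P → hit
T → hit
V → miss, evict X, frames [F, Y, P, T, V]
P → hit
X → miss, evict F, frames [Y, T, V, P, X]
Hits: 7.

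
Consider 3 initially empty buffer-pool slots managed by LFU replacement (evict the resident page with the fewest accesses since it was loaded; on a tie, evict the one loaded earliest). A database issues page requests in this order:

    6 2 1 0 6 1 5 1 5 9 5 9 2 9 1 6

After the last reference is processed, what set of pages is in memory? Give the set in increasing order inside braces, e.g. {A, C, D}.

{1, 5, 6}

6 -> fault, frames [6]
2 -> fault, frames [6, 2]
1 -> fault, frames [6, 2, 1]
0 -> fault, evict 6, frames [2, 1, 0]
6 -> fault, evict 2, frames [1, 0, 6]
1 -> hit
5 -> fault, evict 0, frames [1, 6, 5]
1 -> hit
5 -> hit
9 -> fault, evict 6, frames [1, 5, 9]
5 -> hit
9 -> hit
2 -> fault, evict 9, frames [1, 5, 2]
9 -> fault, evict 2, frames [1, 5, 9]
1 -> hit
6 -> fault, evict 9, frames [1, 5, 6]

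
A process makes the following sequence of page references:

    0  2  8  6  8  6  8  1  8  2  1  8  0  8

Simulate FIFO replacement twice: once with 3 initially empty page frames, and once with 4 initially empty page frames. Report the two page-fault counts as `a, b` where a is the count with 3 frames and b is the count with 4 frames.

3 frames: F F F F . . . F . F . F F . → 8 faults.
4 frames: F F F F . . . F . . . . F . → 6 faults.
6 < 8: adding a frame reduced faults, as is typical.

8, 6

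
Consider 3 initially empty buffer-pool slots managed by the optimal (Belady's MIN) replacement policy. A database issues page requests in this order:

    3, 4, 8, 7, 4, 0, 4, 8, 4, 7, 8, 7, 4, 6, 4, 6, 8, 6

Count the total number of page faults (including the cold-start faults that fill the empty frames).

3 -> miss, frames [3]
4 -> miss, frames [3, 4]
8 -> miss, frames [3, 4, 8]
7 -> miss, evict 3, frames [4, 8, 7]
4 -> hit
0 -> miss, evict 7, frames [4, 8, 0]
4 -> hit
8 -> hit
4 -> hit
7 -> miss, evict 0, frames [4, 8, 7]
8 -> hit
7 -> hit
4 -> hit
6 -> miss, evict 7, frames [4, 8, 6]
4 -> hit
6 -> hit
8 -> hit
6 -> hit
Page faults: 7.

7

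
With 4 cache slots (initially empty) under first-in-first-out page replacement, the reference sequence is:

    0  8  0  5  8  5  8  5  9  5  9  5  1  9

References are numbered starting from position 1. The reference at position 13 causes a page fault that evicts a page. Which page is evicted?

pos 1: 0 -> fault, frames {0}
pos 2: 8 -> fault, frames {0,8}
pos 3: 0 -> hit
pos 4: 5 -> fault, frames {0,8,5}
pos 5: 8 -> hit
pos 6: 5 -> hit
pos 7: 8 -> hit
pos 8: 5 -> hit
pos 9: 9 -> fault, frames {0,8,5,9}
pos 10: 5 -> hit
pos 11: 9 -> hit
pos 12: 5 -> hit
pos 13: 1 -> fault, evict 0, frames {8,5,9,1}
At position 13, page 0 is evicted.

0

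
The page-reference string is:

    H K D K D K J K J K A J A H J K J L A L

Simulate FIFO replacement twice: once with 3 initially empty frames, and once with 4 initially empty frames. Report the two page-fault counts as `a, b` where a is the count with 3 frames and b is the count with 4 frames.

3 frames: F F F . . . F . . . F . . F . F F F F . → 10 faults.
4 frames: F F F . . . F . . . F . . F . F . F . . → 8 faults.
8 < 10: adding a frame reduced faults, as is typical.

10, 8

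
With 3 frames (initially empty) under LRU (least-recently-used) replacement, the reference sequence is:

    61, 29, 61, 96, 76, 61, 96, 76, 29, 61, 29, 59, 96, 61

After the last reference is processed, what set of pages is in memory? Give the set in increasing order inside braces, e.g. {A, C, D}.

{59, 61, 96}

61 → miss, frames [61]
29 → miss, frames [61, 29]
61 → hit
96 → miss, frames [29, 61, 96]
76 → miss, evict 29, frames [61, 96, 76]
61 → hit
96 → hit
76 → hit
29 → miss, evict 61, frames [96, 76, 29]
61 → miss, evict 96, frames [76, 29, 61]
29 → hit
59 → miss, evict 76, frames [61, 29, 59]
96 → miss, evict 61, frames [29, 59, 96]
61 → miss, evict 29, frames [59, 96, 61]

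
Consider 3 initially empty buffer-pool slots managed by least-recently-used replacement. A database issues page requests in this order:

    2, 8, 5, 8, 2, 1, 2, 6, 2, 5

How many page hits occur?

2 -> miss, frames (2)
8 -> miss, frames (2 8)
5 -> miss, frames (2 8 5)
8 -> hit
2 -> hit
1 -> miss, evict 5, frames (8 2 1)
2 -> hit
6 -> miss, evict 8, frames (1 2 6)
2 -> hit
5 -> miss, evict 1, frames (6 2 5)
Hits: 4.

4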